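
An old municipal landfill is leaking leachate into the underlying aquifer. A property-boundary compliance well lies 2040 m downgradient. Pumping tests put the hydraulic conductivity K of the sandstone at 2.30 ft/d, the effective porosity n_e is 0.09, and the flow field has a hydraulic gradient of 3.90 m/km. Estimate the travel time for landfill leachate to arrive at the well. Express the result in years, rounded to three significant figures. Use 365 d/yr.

K = 2.30 ft/d × 0.3048 = 0.7010 m/d
Specific discharge q = 0.7010 × 0.0039 = 0.002734 m/d
v = Ki/n = 0.7010·0.0039/0.09 = 0.03038 m/d
t = L / v = 2040 / 0.03038 = 67150 d
   = 67150 / 365 = 184 yr

184 years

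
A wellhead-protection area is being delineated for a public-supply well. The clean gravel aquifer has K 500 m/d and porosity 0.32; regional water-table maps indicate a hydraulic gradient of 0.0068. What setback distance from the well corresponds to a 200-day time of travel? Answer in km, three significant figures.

2.13 km

Darcy flux q = K·i = 500 × 0.0068 = 3.400 m/d
v = Ki/n = 500·0.0068/0.32 = 10.63 m/d
L = v × T = 10.63 × 200 = 2125 m
   = 2.13 km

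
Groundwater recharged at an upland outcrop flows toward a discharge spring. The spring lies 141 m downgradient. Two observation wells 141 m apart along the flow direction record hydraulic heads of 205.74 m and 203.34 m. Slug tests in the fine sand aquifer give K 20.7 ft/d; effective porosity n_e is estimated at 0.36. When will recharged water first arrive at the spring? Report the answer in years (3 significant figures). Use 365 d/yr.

Hydraulic gradient i = (205.74 − 203.34) / 141 = 2.40 / 141 = 0.01702
K = 20.7 ft/d × 0.3048 = 6.309 m/d
Darcy flux q = K·i = 6.309 × 0.01702 = 0.1074 m/d
v_s = q/n_e = 0.1074/0.36 = 0.2983 m/d
t = L / v = 141 / 0.2983 = 472.7 d
   = 472.7 / 365 = 1.29 yr

1.29 years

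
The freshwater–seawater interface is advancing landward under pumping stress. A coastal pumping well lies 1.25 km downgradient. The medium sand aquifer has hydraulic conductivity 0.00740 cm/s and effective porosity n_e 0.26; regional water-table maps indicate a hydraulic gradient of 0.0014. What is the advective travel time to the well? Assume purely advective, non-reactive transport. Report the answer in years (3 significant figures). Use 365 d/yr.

99.5 years

K = 0.00740 cm/s × 864 = 6.394 m/d
Specific discharge q = 6.394 × 0.0014 = 0.008951 m/d
v = Ki/n = 6.394·0.0014/0.26 = 0.03443 m/d
L = 1.25 km = 1250 m
t = L / v = 1250 / 0.03443 = 36310 d
   = 36310 / 365 = 99.5 yr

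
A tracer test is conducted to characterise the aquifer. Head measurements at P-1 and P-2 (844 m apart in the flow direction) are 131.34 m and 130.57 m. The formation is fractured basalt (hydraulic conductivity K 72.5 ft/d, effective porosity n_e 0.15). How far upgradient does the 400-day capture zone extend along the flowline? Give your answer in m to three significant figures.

Hydraulic gradient i = (131.34 − 130.57) / 844 = 0.77 / 844 = 9.123e-4
K = 72.5 ft/d × 0.3048 = 22.10 m/d
Darcy flux q = K·i = 22.10 × 9.123e-4 = 0.02016 m/d
v = Ki/n = 22.10·9.123e-4/0.15 = 0.1344 m/d
L = v × T = 0.1344 × 400 = 53.76 m

53.8 m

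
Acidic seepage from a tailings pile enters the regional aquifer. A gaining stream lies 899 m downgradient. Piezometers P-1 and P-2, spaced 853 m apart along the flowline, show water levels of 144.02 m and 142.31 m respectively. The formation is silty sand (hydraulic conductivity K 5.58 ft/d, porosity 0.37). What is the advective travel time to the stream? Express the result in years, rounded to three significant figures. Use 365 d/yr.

Hydraulic gradient i = (144.02 − 142.31) / 853 = 1.71 / 853 = 0.002005
K = 5.58 ft/d × 0.3048 = 1.701 m/d
Darcy flux q = K·i = 1.701 × 0.002005 = 0.003410 m/d
v_s = q/n_e = 0.003410/0.37 = 0.009215 m/d
t = L / v = 899 / 0.009215 = 97560 d
   = 97560 / 365 = 267 yr

267 years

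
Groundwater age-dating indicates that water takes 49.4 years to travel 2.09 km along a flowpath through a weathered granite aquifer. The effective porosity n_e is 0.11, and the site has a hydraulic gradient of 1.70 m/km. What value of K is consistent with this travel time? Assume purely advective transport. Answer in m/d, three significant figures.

7.50 m/d

t = 49.4 years = 18030 d
L = 2.09 km = 2090 m
v = L / t = 2090 / 18030 = 0.1159 m/d
K = v · n / i = 0.1159 × 0.11 / 0.0017 = 7.50 m/d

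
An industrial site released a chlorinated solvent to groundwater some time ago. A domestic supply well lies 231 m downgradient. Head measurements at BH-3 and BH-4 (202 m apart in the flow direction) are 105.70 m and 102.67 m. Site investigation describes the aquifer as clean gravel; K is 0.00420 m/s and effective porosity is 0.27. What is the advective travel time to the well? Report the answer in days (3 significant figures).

11.5 days

Hydraulic gradient i = (105.70 − 102.67) / 202 = 3.03 / 202 = 0.01500
K = 0.00420 m/s × 86400 s/d = 362.9 m/d
Specific discharge q = 362.9 × 0.01500 = 5.443 m/d
Seepage velocity v = q / n = 5.443 / 0.27 = 20.16 m/d
t = L / v = 231 / 20.16 = 11.46 d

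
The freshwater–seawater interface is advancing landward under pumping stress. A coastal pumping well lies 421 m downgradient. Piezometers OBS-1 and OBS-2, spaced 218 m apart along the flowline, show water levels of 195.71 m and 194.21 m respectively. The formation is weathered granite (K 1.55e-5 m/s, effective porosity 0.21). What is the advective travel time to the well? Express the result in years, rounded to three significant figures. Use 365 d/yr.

Hydraulic gradient i = (195.71 − 194.21) / 218 = 1.50 / 218 = 0.006881
K = 1.55e-5 m/s × 86400 s/d = 1.339 m/d
q = Ki = 1.339 × 0.006881 = 0.009215 m/d
Seepage velocity v = q / n = 0.009215 / 0.21 = 0.04388 m/d
t = L / v = 421 / 0.04388 = 9594 d
   = 9594 / 365 = 26.3 yr

26.3 years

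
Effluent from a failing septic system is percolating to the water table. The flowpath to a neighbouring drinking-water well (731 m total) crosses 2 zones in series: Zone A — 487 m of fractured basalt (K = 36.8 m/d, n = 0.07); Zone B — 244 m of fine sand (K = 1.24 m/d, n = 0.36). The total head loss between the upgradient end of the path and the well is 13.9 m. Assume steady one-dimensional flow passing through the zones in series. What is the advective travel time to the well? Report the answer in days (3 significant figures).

Steady 1-D flow in series ⇒ the Darcy flux q is identical in every zone and the zone head losses add (resistances L/K in series).
Σ(L/K) = 487/36.8 + 244/1.24 = 13.23 + 196.8 = 210.0 d
q = ΔH / Σ(L/K) = 13.9 / 210.0 = 0.06619 m/d (same in every zone)
Zone A: v = q/n = 0.06619/0.07 = 0.9455 m/d → t_A = 487/0.9455 = 515.0 d
Zone B: v = q/n = 0.06619/0.36 = 0.1839 m/d → t_B = 244/0.1839 = 1327 d
Total t = 515.0 + 1327 = 1842 d

1840 days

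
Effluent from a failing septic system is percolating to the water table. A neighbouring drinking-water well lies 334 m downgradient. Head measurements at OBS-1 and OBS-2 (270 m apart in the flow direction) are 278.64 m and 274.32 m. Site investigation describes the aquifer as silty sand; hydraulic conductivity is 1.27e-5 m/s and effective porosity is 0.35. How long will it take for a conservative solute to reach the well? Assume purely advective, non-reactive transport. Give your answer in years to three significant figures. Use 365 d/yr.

18.2 years

Hydraulic gradient i = (278.64 − 274.32) / 270 = 4.32 / 270 = 0.01600
K = 1.27e-5 m/s × 86400 s/d = 1.097 m/d
q = Ki = 1.097 × 0.01600 = 0.01756 m/d
Seepage velocity v = q / n = 0.01756 / 0.35 = 0.05016 m/d
t = L / v = 334 / 0.05016 = 6659 d
   = 6659 / 365 = 18.2 yr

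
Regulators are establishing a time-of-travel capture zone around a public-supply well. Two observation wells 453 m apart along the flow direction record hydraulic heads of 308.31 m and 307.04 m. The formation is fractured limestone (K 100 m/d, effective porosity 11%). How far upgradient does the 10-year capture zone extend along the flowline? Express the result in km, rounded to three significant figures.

Hydraulic gradient i = (308.31 − 307.04) / 453 = 1.27 / 453 = 0.002804
Darcy flux q = K·i = 100 × 0.002804 = 0.2804 m/d
Seepage velocity v = q / n = 0.2804 / 0.11 = 2.549 m/d
T = 10 yr × 365 = 3650 d
L = v × T = 2.549 × 3650 = 9303 m
   = 9.30 km

9.30 km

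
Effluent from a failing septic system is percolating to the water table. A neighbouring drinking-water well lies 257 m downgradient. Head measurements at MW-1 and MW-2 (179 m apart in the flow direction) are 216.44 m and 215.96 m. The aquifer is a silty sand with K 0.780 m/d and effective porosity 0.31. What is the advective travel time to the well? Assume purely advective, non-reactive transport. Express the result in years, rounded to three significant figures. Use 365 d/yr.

104 years

Hydraulic gradient i = (216.44 − 215.96) / 179 = 0.48 / 179 = 0.002682
Darcy flux q = K·i = 0.780 × 0.002682 = 0.002092 m/d
Average linear velocity = 0.002092 / 0.31 = 0.006747 m/d
t = L / v = 257 / 0.006747 = 38090 d
   = 38090 / 365 = 104 yr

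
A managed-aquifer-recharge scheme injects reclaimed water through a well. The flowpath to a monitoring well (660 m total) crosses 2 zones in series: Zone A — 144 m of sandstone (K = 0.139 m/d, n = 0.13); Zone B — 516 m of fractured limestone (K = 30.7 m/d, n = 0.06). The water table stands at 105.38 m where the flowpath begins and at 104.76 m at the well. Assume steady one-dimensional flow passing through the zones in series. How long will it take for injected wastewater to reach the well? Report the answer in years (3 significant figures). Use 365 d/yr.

Total head drop ΔH = 105.38 − 104.76 = 0.62 m
Continuity: the same q passes through each zone, so ΔH = q·Σ(L_j/K_j) — the zones act as resistances in series.
Σ(L/K) = 144/0.139 + 516/30.7 = 1036 + 16.81 = 1053 d
q = ΔH / Σ(L/K) = 0.62 / 1053 = 5.889e-4 m/d (same in every zone)
Zone A: v = q/n = 5.889e-4/0.13 = 0.004530 m/d → t_A = 144/0.004530 = 31790 d
Zone B: v = q/n = 5.889e-4/0.06 = 0.009815 m/d → t_B = 516/0.009815 = 52570 d
Total t = 31790 + 52570 = 84360 d
   = 84360 / 365 = 231 yr

231 years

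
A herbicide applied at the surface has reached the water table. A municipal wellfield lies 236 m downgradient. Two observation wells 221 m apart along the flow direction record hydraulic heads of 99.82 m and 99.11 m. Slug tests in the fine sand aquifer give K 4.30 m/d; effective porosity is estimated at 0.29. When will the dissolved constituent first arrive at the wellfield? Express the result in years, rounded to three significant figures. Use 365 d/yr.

Hydraulic gradient i = (99.82 − 99.11) / 221 = 0.71 / 221 = 0.003213
q = Ki = 4.30 × 0.003213 = 0.01381 m/d
v = Ki/n = 4.30·0.003213/0.29 = 0.04764 m/d
t = L / v = 236 / 0.04764 = 4954 d
   = 4954 / 365 = 13.6 yr

13.6 years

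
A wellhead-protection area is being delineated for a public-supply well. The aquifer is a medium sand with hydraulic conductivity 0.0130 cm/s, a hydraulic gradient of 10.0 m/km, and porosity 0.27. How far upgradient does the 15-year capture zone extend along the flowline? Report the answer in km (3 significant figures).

K = 0.0130 cm/s × 864 = 11.23 m/d
q = Ki = 11.23 × 0.010 = 0.1123 m/d
v = Ki/n = 11.23·0.010/0.27 = 0.4160 m/d
T = 15 yr × 365 = 5475 d
L = v × T = 0.4160 × 5475 = 2278 m
   = 2.28 km

2.28 km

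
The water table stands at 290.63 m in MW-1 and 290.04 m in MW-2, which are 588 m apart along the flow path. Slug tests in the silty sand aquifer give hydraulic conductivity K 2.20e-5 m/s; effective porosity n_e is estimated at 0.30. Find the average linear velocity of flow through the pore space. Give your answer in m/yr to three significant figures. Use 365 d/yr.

2.32 m/yr

Hydraulic gradient i = (290.63 − 290.04) / 588 = 0.59 / 588 = 0.001003
K = 2.20e-5 m/s × 86400 s/d = 1.901 m/d
Darcy flux q = K·i = 1.901 × 0.001003 = 0.001907 m/d
Average linear velocity = 0.001907 / 0.30 = 0.006358 m/d
   = 0.006358 × 365 = 2.32 m/yr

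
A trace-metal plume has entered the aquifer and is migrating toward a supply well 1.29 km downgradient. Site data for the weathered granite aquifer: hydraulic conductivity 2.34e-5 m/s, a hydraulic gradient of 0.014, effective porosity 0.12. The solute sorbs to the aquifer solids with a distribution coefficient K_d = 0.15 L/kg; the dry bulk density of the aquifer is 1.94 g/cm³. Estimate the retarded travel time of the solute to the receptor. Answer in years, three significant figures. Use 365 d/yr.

51.3 years

K = 2.34e-5 m/s × 86400 s/d = 2.022 m/d
q = Ki = 2.022 × 0.014 = 0.02830 m/d
Average linear velocity = 0.02830 / 0.12 = 0.2359 m/d
Retardation R = 1 + ρ_b·K_d/n = 1 + 1.94×0.15/0.12 = 3.425
Contaminant velocity v_c = v/R = 0.2359/3.425 = 0.06887 m/d
L = 1.29 km = 1290 m
t = L/v_c = 1290/0.06887 = 18730 d
   = 18730/365 = 51.3 yr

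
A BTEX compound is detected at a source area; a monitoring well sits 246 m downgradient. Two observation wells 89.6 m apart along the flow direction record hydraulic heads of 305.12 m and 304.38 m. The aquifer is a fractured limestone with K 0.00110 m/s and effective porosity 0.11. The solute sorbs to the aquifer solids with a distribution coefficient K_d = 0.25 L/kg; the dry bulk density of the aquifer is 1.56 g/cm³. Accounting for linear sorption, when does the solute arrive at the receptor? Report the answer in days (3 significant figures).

Hydraulic gradient i = (305.12 − 304.38) / 89.6 = 0.74 / 89.6 = 0.008259
K = 0.00110 m/s × 86400 s/d = 95.04 m/d
Darcy flux q = K·i = 95.04 × 0.008259 = 0.7849 m/d
v_s = q/n_e = 0.7849/0.11 = 7.136 m/d
Retardation R = 1 + ρ_b·K_d/n = 1 + 1.56×0.25/0.11 = 4.545
Contaminant velocity v_c = v/R = 7.136/4.545 = 1.570 m/d
t = L/v_c = 246/1.570 = 156.7 d

157 days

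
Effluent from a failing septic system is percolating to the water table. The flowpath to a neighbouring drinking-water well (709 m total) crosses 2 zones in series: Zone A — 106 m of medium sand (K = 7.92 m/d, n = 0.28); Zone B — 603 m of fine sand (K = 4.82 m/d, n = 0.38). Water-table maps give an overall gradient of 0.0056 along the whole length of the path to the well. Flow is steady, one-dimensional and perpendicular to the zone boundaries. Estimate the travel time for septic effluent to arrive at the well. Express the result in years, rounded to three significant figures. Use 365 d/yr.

Steady 1-D flow in series ⇒ the Darcy flux q is identical in every zone and the zone head losses add (resistances L/K in series).
Σ(L/K) = 106/7.92 + 603/4.82 = 13.38 + 125.1 = 138.5 d
K_eq = L_total / Σ(L/K) = 709 / 138.5 = 5.120 m/d
q = K_eq · i = 5.120 × 0.0056 = 0.02867 m/d (same in every zone)
Zone A: v = q/n = 0.02867/0.28 = 0.1024 m/d → t_A = 106/0.1024 = 1035 d
Zone B: v = q/n = 0.02867/0.38 = 0.07545 m/d → t_B = 603/0.07545 = 7992 d
Total t = 1035 + 7992 = 9028 d
   = 9028 / 365 = 24.7 yr

24.7 years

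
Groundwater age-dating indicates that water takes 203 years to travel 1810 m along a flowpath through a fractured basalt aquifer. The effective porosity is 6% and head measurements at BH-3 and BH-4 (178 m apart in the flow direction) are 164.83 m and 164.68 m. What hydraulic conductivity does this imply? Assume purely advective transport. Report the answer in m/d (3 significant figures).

Hydraulic gradient i = (164.83 − 164.68) / 178 = 0.15 / 178 = 8.427e-4
t = 203 years = 74100 d
v = L / t = 1810 / 74100 = 0.02443 m/d
K = v · n / i = 0.02443 × 0.06 / 8.427e-4 = 1.74 m/d

1.74 m/d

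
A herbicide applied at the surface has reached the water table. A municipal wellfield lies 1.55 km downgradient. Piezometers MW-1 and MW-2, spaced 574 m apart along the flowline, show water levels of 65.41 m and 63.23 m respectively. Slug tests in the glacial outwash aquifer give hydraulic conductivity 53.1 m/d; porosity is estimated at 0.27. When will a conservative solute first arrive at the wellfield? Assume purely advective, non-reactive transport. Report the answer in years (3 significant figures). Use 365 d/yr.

Hydraulic gradient i = (65.41 − 63.23) / 574 = 2.18 / 574 = 0.003798
q = Ki = 53.1 × 0.003798 = 0.2017 m/d
v_s = q/n_e = 0.2017/0.27 = 0.7469 m/d
L = 1.55 km = 1550 m
t = L / v = 1550 / 0.7469 = 2075 d
   = 2075 / 365 = 5.69 yr

5.69 years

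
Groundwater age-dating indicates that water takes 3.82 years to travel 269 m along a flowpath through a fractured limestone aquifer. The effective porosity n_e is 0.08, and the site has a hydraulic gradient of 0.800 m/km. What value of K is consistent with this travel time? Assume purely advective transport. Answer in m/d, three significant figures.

t = 3.82 years = 1394 d
v = L / t = 269 / 1394 = 0.1929 m/d
K = v · n / i = 0.1929 × 0.08 / 8.0e-4 = 19.3 m/d

19.3 m/d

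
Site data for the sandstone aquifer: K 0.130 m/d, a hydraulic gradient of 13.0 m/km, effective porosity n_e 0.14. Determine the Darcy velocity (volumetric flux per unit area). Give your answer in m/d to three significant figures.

Specific discharge q = 0.130 × 0.013 = 0.001690 m/d

0.00169 m/d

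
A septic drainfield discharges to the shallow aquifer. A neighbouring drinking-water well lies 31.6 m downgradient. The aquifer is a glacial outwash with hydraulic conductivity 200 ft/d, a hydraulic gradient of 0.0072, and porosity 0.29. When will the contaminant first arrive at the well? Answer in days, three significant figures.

K = 200 ft/d × 0.3048 = 60.96 m/d
Darcy flux q = K·i = 60.96 × 0.0072 = 0.4389 m/d
v_s = q/n_e = 0.4389/0.29 = 1.513 m/d
t = L / v = 31.6 / 1.513 = 20.88 d

20.9 days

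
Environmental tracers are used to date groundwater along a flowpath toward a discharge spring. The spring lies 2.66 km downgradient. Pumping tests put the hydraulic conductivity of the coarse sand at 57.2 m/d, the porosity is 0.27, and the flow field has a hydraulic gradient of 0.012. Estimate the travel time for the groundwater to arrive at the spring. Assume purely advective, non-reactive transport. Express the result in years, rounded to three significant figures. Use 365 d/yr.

2.87 years

q = Ki = 57.2 × 0.012 = 0.6864 m/d
Average linear velocity = 0.6864 / 0.27 = 2.542 m/d
L = 2.66 km = 2660 m
t = L / v = 2660 / 2.542 = 1046 d
   = 1046 / 365 = 2.87 yr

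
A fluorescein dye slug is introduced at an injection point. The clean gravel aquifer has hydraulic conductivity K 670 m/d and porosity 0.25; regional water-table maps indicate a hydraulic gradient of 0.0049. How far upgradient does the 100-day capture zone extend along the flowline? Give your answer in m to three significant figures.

Specific discharge q = 670 × 0.0049 = 3.283 m/d
v = Ki/n = 670·0.0049/0.25 = 13.13 m/d
L = v × T = 13.13 × 100 = 1313 m

1310 m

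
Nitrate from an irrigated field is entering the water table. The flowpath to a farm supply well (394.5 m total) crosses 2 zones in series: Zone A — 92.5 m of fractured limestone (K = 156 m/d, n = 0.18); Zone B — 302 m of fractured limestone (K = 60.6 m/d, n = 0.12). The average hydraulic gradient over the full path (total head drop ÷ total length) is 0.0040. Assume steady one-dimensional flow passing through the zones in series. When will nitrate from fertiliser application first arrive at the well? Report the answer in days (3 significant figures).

187 days

For zones in series the flux q is common to all zones; the equivalent conductivity is the harmonic (thickness-weighted) mean, K_eq = L_total / Σ(L_j/K_j).
Σ(L/K) = 92.5/156 + 302/60.6 = 0.5929 + 4.983 = 5.576 d
K_eq = L_total / Σ(L/K) = 394.5 / 5.576 = 70.74 m/d
q = K_eq · i = 70.74 × 0.0040 = 0.2830 m/d (same in every zone)
Zone A: v = q/n = 0.2830/0.18 = 1.572 m/d → t_A = 92.5/1.572 = 58.84 d
Zone B: v = q/n = 0.2830/0.12 = 2.358 m/d → t_B = 302/2.358 = 128.1 d
Total t = 58.84 + 128.1 = 186.9 d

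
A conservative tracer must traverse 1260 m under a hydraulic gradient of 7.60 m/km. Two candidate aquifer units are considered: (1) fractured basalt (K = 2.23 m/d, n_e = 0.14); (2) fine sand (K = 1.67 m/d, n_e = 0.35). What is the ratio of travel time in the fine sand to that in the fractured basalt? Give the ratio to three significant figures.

Unit 1 (fractured basalt): v = 2.23×0.0076/0.14 = 0.1211 m/d, t = 1260/0.1211 = 10410 d
Unit 2 (fine sand): v = 1.67×0.0076/0.35 = 0.03626 m/d, t = 1260/0.03626 = 34750 d
t(fine sand) / t(fractured basalt) = 34750/10410 = 3.34

3.34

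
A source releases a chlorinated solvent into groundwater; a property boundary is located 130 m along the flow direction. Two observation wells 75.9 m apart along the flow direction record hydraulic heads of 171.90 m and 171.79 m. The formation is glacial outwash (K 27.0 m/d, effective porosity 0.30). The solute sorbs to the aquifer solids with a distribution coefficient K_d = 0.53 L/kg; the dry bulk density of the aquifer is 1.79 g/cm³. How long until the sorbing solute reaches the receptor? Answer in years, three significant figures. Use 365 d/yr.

11.4 years

Hydraulic gradient i = (171.90 − 171.79) / 75.9 = 0.11 / 75.9 = 0.001449
Specific discharge q = 27.0 × 0.001449 = 0.03913 m/d
v_s = q/n_e = 0.03913/0.30 = 0.1304 m/d
Retardation R = 1 + ρ_b·K_d/n = 1 + 1.79×0.53/0.30 = 4.162
Contaminant velocity v_c = v/R = 0.1304/4.162 = 0.03134 m/d
t = L/v_c = 130/0.03134 = 4148 d
   = 4148/365 = 11.4 yr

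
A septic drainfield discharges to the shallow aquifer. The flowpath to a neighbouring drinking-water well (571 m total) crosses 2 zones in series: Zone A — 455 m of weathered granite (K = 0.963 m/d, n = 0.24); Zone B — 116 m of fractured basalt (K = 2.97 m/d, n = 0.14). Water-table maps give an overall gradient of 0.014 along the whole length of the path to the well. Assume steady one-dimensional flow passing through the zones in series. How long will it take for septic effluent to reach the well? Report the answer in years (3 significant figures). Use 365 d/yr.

22.0 years

Continuity: the same q passes through each zone, so ΔH = q·Σ(L_j/K_j) — the zones act as resistances in series.
Σ(L/K) = 455/0.963 + 116/2.97 = 472.5 + 39.06 = 511.5 d
K_eq = L_total / Σ(L/K) = 571 / 511.5 = 1.116 m/d
q = K_eq · i = 1.116 × 0.014 = 0.01563 m/d (same in every zone)
Zone A: v = q/n = 0.01563/0.24 = 0.06511 m/d → t_A = 455/0.06511 = 6988 d
Zone B: v = q/n = 0.01563/0.14 = 0.1116 m/d → t_B = 116/0.1116 = 1039 d
Total t = 6988 + 1039 = 8027 d
   = 8027 / 365 = 22.0 yr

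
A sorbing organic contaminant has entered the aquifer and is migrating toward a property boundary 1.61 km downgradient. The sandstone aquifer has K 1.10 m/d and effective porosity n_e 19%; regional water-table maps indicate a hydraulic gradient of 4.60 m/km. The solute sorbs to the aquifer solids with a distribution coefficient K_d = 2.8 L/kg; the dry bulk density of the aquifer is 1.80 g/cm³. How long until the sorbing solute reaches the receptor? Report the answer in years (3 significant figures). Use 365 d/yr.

4560 years

Darcy flux q = K·i = 1.10 × 0.0046 = 0.005060 m/d
v_s = q/n_e = 0.005060/0.19 = 0.02663 m/d
Retardation R = 1 + ρ_b·K_d/n = 1 + 1.80×2.8/0.19 = 27.53
Contaminant velocity v_c = v/R = 0.02663/27.53 = 9.675e-4 m/d
L = 1.61 km = 1610 m
t = L/v_c = 1610/9.675e-4 = 1.664e6 d
   = 1.664e6/365 = 4560 yr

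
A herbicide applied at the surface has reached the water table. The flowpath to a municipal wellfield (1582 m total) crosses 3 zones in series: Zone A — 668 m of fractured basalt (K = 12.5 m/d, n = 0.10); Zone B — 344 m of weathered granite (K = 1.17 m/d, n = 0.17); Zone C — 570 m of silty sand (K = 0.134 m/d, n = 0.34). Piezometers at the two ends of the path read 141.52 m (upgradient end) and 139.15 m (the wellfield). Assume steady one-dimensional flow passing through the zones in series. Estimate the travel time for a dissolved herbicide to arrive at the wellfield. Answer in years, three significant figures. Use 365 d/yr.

Total head drop ΔH = 141.52 − 139.15 = 2.37 m
Steady 1-D flow in series ⇒ the Darcy flux q is identical in every zone and the zone head losses add (resistances L/K in series).
Σ(L/K) = 668/12.5 + 344/1.17 + 570/0.134 = 53.44 + 294.0 + 4254 = 4601 d
q = ΔH / Σ(L/K) = 2.37 / 4601 = 5.151e-4 m/d (same in every zone)
Zone A: v = q/n = 5.151e-4/0.10 = 0.005151 m/d → t_A = 668/0.005151 = 129700 d
Zone B: v = q/n = 5.151e-4/0.17 = 0.003030 m/d → t_B = 344/0.003030 = 113500 d
Zone C: v = q/n = 5.151e-4/0.34 = 0.001515 m/d → t_C = 570/0.001515 = 376200 d
Total t = 129700 + 113500 + 376200 = 619500 d
   = 619500 / 365 = 1700 yr

1700 years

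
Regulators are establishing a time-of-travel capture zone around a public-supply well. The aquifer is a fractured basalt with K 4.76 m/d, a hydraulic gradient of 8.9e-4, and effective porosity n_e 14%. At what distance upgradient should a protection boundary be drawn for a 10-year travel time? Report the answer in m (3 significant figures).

Darcy flux q = K·i = 4.76 × 8.9e-4 = 0.004236 m/d
Average linear velocity = 0.004236 / 0.14 = 0.03026 m/d
T = 10 yr × 365 = 3650 d
L = v × T = 0.03026 × 3650 = 110.4 m

110 m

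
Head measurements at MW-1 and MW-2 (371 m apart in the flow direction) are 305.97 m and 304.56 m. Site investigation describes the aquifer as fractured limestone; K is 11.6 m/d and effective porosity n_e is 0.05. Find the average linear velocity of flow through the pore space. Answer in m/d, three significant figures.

Hydraulic gradient i = (305.97 − 304.56) / 371 = 1.41 / 371 = 0.003801
Specific discharge q = 11.6 × 0.003801 = 0.04409 m/d
v_s = q/n_e = 0.04409/0.05 = 0.8817 m/d

0.882 m/d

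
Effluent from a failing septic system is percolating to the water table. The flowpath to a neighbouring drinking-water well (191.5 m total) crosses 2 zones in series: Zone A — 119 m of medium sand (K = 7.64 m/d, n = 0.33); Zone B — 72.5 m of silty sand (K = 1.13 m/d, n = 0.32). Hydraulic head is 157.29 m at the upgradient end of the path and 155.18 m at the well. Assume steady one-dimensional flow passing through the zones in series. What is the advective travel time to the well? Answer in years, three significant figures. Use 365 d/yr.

Total head drop ΔH = 157.29 − 155.18 = 2.11 m
Continuity: the same q passes through each zone, so ΔH = q·Σ(L_j/K_j) — the zones act as resistances in series.
Σ(L/K) = 119/7.64 + 72.5/1.13 = 15.58 + 64.16 = 79.74 d
q = ΔH / Σ(L/K) = 2.11 / 79.74 = 0.02646 m/d (same in every zone)
Zone A: v = q/n = 0.02646/0.33 = 0.08019 m/d → t_A = 119/0.08019 = 1484 d
Zone B: v = q/n = 0.02646/0.32 = 0.08270 m/d → t_B = 72.5/0.08270 = 876.7 d
Total t = 1484 + 876.7 = 2361 d
   = 2361 / 365 = 6.47 yr

6.47 years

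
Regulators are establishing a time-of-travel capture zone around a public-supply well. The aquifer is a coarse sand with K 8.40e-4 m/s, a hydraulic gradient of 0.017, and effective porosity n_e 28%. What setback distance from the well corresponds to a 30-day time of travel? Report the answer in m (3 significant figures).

132 m

K = 8.40e-4 m/s × 86400 s/d = 72.58 m/d
Darcy flux q = K·i = 72.58 × 0.017 = 1.234 m/d
Average linear velocity = 1.234 / 0.28 = 4.406 m/d
L = v × T = 4.406 × 30 = 132.2 m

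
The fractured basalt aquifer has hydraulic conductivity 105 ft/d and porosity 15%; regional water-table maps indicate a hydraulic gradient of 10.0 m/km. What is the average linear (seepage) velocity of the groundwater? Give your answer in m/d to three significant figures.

2.13 m/d

K = 105 ft/d × 0.3048 = 32.00 m/d
q = Ki = 32.00 × 0.010 = 0.3200 m/d
Average linear velocity = 0.3200 / 0.15 = 2.134 m/d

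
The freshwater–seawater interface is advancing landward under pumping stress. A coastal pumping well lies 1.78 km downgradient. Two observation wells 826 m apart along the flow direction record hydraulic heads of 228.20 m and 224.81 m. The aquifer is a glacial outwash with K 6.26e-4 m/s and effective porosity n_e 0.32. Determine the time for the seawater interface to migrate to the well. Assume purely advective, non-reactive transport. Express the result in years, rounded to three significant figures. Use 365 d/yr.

7.03 years

Hydraulic gradient i = (228.20 − 224.81) / 826 = 3.39 / 826 = 0.004104
K = 6.26e-4 m/s × 86400 s/d = 54.09 m/d
q = Ki = 54.09 × 0.004104 = 0.2220 m/d
v = Ki/n = 54.09·0.004104/0.32 = 0.6937 m/d
L = 1.78 km = 1780 m
t = L / v = 1780 / 0.6937 = 2566 d
   = 2566 / 365 = 7.03 yr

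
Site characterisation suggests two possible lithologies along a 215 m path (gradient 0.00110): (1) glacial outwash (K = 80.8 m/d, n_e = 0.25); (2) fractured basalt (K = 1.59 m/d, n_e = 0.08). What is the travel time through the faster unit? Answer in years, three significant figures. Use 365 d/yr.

Unit 1 (glacial outwash): v = 80.8×0.0011/0.25 = 0.3555 m/d, t = 215/0.3555 = 604.7 d
Unit 2 (fractured basalt): v = 1.59×0.0011/0.08 = 0.02186 m/d, t = 215/0.02186 = 9834 d
Faster: 604.7 d / 365 = 1.66 yr

1.66 years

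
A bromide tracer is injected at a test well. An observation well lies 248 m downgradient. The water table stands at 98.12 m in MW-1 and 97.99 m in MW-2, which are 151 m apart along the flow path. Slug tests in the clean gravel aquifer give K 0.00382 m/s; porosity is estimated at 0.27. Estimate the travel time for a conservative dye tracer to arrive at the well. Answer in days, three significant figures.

Hydraulic gradient i = (98.12 − 97.99) / 151 = 0.13 / 151 = 8.609e-4
K = 0.00382 m/s × 86400 s/d = 330.0 m/d
q = Ki = 330.0 × 8.609e-4 = 0.2841 m/d
Average linear velocity = 0.2841 / 0.27 = 1.052 m/d
t = L / v = 248 / 1.052 = 235.7 d

236 days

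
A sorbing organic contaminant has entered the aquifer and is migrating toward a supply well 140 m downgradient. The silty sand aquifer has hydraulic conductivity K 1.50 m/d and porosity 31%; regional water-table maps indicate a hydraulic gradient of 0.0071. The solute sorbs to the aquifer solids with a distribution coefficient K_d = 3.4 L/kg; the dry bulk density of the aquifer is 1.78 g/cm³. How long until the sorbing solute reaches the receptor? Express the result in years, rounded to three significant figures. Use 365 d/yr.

Specific discharge q = 1.50 × 0.0071 = 0.01065 m/d
v_s = q/n_e = 0.01065/0.31 = 0.03435 m/d
Retardation R = 1 + ρ_b·K_d/n = 1 + 1.78×3.4/0.31 = 20.52
Contaminant velocity v_c = v/R = 0.03435/20.52 = 0.001674 m/d
t = L/v_c = 140/0.001674 = 83630 d
   = 83630/365 = 229 yr

229 years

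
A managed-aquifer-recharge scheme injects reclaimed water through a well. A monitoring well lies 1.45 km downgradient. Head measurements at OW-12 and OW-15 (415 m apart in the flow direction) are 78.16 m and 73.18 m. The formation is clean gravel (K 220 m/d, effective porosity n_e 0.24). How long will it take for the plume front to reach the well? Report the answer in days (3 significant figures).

132 days

Hydraulic gradient i = (78.16 − 73.18) / 415 = 4.98 / 415 = 0.01200
q = Ki = 220 × 0.01200 = 2.640 m/d
Seepage velocity v = q / n = 2.640 / 0.24 = 11.00 m/d
L = 1.45 km = 1450 m
t = L / v = 1450 / 11.00 = 131.8 d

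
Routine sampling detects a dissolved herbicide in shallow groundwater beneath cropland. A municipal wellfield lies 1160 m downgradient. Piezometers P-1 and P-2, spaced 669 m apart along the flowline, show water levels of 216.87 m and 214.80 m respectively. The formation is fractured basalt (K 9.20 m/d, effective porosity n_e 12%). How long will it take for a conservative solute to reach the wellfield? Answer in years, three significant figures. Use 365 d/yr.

13.4 years

Hydraulic gradient i = (216.87 − 214.80) / 669 = 2.07 / 669 = 0.003094
Darcy flux q = K·i = 9.20 × 0.003094 = 0.02847 m/d
v_s = q/n_e = 0.02847/0.12 = 0.2372 m/d
t = L / v = 1160 / 0.2372 = 4890 d
   = 4890 / 365 = 13.4 yr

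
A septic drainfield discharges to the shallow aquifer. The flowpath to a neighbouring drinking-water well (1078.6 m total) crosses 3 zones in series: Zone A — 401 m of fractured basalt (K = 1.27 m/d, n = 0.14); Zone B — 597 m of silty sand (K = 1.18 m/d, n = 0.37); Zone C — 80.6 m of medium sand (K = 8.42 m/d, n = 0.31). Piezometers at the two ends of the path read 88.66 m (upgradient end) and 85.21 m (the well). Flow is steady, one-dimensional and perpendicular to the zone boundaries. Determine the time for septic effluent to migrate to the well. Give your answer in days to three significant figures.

Total head drop ΔH = 88.66 − 85.21 = 3.45 m
Steady 1-D flow in series ⇒ the Darcy flux q is identical in every zone and the zone head losses add (resistances L/K in series).
Σ(L/K) = 401/1.27 + 597/1.18 + 80.6/8.42 = 315.7 + 505.9 + 9.572 = 831.3 d
q = ΔH / Σ(L/K) = 3.45 / 831.3 = 0.004150 m/d (same in every zone)
Zone A: v = q/n = 0.004150/0.14 = 0.02965 m/d → t_A = 401/0.02965 = 13530 d
Zone B: v = q/n = 0.004150/0.37 = 0.01122 m/d → t_B = 597/0.01122 = 53220 d
Zone C: v = q/n = 0.004150/0.31 = 0.01339 m/d → t_C = 80.6/0.01339 = 6020 d
Total t = 13530 + 53220 + 6020 = 72770 d

72800 days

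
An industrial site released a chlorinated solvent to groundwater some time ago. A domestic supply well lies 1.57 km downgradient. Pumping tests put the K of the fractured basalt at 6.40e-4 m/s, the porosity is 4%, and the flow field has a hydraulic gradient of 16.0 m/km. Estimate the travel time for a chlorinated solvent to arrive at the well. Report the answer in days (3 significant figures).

K = 6.40e-4 m/s × 86400 s/d = 55.30 m/d
Darcy flux q = K·i = 55.30 × 0.016 = 0.8847 m/d
v = Ki/n = 55.30·0.016/0.04 = 22.12 m/d
L = 1.57 km = 1570 m
t = L / v = 1570 / 22.12 = 70.98 d

71.0 days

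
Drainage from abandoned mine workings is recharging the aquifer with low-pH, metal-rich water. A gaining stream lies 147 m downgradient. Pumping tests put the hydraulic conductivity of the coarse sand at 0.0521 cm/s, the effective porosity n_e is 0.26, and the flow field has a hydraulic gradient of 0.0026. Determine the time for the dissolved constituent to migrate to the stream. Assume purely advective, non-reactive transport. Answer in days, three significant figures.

K = 0.0521 cm/s × 864 = 45.01 m/d
Darcy flux q = K·i = 45.01 × 0.0026 = 0.1170 m/d
v_s = q/n_e = 0.1170/0.26 = 0.4501 m/d
t = L / v = 147 / 0.4501 = 326.6 d

327 days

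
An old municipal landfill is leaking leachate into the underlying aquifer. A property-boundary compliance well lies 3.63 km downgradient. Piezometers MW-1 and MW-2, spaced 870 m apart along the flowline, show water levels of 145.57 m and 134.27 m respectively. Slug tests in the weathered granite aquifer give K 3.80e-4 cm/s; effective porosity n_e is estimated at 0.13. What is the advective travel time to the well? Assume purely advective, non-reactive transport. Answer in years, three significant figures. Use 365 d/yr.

303 years

Hydraulic gradient i = (145.57 − 134.27) / 870 = 11.30 / 870 = 0.01299
K = 3.80e-4 cm/s × 864 = 0.3283 m/d
Specific discharge q = 0.3283 × 0.01299 = 0.004264 m/d
v_s = q/n_e = 0.004264/0.13 = 0.03280 m/d
L = 3.63 km = 3630 m
t = L / v = 3630 / 0.03280 = 110700 d
   = 110700 / 365 = 303 yr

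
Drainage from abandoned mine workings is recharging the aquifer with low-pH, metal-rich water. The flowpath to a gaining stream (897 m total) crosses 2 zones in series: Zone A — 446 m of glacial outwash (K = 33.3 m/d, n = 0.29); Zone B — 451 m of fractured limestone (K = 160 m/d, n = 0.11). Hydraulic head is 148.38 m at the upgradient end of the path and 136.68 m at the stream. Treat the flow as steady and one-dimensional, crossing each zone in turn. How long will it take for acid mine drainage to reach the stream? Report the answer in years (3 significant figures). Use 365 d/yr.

0.679 years

Total head drop ΔH = 148.38 − 136.68 = 11.70 m
Steady 1-D flow in series ⇒ the Darcy flux q is identical in every zone and the zone head losses add (resistances L/K in series).
Σ(L/K) = 446/33.3 + 451/160 = 13.39 + 2.819 = 16.21 d
q = ΔH / Σ(L/K) = 11.70 / 16.21 = 0.7217 m/d (same in every zone)
Zone A: v = q/n = 0.7217/0.29 = 2.489 m/d → t_A = 446/2.489 = 179.2 d
Zone B: v = q/n = 0.7217/0.11 = 6.561 m/d → t_B = 451/6.561 = 68.74 d
Total t = 179.2 + 68.74 = 248.0 d
   = 248.0 / 365 = 0.679 yr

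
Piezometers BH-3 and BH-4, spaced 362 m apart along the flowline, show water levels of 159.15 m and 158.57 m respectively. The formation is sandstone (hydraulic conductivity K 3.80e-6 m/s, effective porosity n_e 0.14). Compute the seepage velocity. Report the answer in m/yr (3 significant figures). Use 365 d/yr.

1.37 m/yr

Hydraulic gradient i = (159.15 − 158.57) / 362 = 0.58 / 362 = 0.001602
K = 3.80e-6 m/s × 86400 s/d = 0.3283 m/d
Darcy flux q = K·i = 0.3283 × 0.001602 = 5.260e-4 m/d
v = Ki/n = 0.3283·0.001602/0.14 = 0.003757 m/d
   = 0.003757 × 365 = 1.37 m/yr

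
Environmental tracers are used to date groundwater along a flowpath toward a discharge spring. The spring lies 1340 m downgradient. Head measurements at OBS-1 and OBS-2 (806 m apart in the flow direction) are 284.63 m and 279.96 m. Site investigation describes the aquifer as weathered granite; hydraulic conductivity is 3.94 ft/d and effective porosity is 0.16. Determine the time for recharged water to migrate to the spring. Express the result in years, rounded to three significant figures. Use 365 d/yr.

Hydraulic gradient i = (284.63 − 279.96) / 806 = 4.67 / 806 = 0.005794
K = 3.94 ft/d × 0.3048 = 1.201 m/d
q = Ki = 1.201 × 0.005794 = 0.006958 m/d
Average linear velocity = 0.006958 / 0.16 = 0.04349 m/d
t = L / v = 1340 / 0.04349 = 30810 d
   = 30810 / 365 = 84.4 yr

84.4 years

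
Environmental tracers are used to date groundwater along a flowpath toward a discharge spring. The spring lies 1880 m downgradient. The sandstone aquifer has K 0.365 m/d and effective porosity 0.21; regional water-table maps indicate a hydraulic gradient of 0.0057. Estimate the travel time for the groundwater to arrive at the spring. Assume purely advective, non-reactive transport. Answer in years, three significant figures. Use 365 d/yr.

520 years

Darcy flux q = K·i = 0.365 × 0.0057 = 0.002081 m/d
Seepage velocity v = q / n = 0.002081 / 0.21 = 0.009907 m/d
t = L / v = 1880 / 0.009907 = 189800 d
   = 189800 / 365 = 520 yr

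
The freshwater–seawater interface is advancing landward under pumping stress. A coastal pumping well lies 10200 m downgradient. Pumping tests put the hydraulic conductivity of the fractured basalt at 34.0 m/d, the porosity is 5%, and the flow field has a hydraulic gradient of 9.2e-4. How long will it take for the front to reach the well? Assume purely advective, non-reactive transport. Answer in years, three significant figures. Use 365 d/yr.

44.7 years

Specific discharge q = 34.0 × 9.2e-4 = 0.03128 m/d
v = Ki/n = 34.0·9.2e-4/0.05 = 0.6256 m/d
t = L / v = 10200 / 0.6256 = 16300 d
   = 16300 / 365 = 44.7 yr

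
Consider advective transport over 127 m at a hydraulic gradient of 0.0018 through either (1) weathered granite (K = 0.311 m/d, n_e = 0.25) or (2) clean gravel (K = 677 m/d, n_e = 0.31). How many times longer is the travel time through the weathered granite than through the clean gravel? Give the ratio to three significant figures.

Unit 1 (weathered granite): v = 0.311×0.0018/0.25 = 0.002239 m/d, t = 127/0.002239 = 56720 d
Unit 2 (clean gravel): v = 677×0.0018/0.31 = 3.931 m/d, t = 127/3.931 = 32.31 d
t(weathered granite) / t(clean gravel) = 56720/32.31 = 1760

1760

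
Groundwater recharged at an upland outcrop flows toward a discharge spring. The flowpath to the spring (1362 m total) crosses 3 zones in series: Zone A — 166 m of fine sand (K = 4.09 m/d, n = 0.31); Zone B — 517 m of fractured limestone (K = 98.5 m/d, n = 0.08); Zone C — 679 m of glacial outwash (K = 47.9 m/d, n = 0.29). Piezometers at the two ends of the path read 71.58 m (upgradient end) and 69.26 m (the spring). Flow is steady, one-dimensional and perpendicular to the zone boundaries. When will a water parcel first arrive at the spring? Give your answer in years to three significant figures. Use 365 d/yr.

Total head drop ΔH = 71.58 − 69.26 = 2.32 m
Continuity: the same q passes through each zone, so ΔH = q·Σ(L_j/K_j) — the zones act as resistances in series.
Σ(L/K) = 166/4.09 + 517/98.5 + 679/47.9 = 40.59 + 5.249 + 14.18 = 60.01 d
q = ΔH / Σ(L/K) = 2.32 / 60.01 = 0.03866 m/d (same in every zone)
Zone A: v = q/n = 0.03866/0.31 = 0.1247 m/d → t_A = 166/0.1247 = 1331 d
Zone B: v = q/n = 0.03866/0.08 = 0.4832 m/d → t_B = 517/0.4832 = 1070 d
Zone C: v = q/n = 0.03866/0.29 = 0.1333 m/d → t_C = 679/0.1333 = 5093 d
Total t = 1331 + 1070 + 5093 = 7494 d
   = 7494 / 365 = 20.5 yr

20.5 years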